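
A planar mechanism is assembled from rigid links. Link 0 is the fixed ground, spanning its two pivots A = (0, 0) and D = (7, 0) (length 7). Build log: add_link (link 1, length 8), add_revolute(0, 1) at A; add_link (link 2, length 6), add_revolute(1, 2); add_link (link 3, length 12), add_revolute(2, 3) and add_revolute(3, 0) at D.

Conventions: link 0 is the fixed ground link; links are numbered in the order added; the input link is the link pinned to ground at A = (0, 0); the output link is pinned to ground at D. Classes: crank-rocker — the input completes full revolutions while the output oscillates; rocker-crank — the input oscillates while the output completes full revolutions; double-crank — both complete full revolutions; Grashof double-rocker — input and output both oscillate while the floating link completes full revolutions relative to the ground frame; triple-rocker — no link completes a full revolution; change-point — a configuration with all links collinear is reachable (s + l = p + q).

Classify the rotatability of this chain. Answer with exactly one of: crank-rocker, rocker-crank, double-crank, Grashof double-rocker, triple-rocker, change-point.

lengths: ground=7, input=8, coupler=6, output=12
sorted: s=6 (shortest), l=12 (longest), p+q=15
s + l = 18 vs p + q = 15
s + l > p + q → non-Grashof → no link fully rotates → triple-rocker

triple-rocker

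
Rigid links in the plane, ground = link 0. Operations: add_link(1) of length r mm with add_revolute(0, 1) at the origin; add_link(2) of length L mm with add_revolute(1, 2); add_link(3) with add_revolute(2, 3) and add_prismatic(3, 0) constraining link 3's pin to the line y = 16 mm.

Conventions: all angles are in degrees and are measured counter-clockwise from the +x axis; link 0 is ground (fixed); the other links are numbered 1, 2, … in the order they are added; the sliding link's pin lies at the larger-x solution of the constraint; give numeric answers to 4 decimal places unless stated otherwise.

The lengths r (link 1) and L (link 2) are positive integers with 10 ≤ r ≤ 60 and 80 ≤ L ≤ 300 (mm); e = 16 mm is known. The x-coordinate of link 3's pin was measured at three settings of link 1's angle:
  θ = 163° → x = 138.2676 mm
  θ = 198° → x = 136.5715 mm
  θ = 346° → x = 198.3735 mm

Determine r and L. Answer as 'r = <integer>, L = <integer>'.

constraint per measurement: (x − r cos θ)² + (r sin θ − e)² = L²
subtracting the θ₁ and θ₂ equations cancels the r² and L² terms:
r = (x₁² − x₂²) / (2[(x₁cos θ₁ + e sin θ₁) − (x₂cos θ₂ + e sin θ₂)]) = 32.0009 → r = 32
L² = (x₁ − r cos θ₁)² + (r sin θ₁ − e)² = 28561.0022 → L = 169.0000 → L = 169
check at θ₃=346°: x = 198.3735 (printed 198.3735) ✓

r = 32, L = 169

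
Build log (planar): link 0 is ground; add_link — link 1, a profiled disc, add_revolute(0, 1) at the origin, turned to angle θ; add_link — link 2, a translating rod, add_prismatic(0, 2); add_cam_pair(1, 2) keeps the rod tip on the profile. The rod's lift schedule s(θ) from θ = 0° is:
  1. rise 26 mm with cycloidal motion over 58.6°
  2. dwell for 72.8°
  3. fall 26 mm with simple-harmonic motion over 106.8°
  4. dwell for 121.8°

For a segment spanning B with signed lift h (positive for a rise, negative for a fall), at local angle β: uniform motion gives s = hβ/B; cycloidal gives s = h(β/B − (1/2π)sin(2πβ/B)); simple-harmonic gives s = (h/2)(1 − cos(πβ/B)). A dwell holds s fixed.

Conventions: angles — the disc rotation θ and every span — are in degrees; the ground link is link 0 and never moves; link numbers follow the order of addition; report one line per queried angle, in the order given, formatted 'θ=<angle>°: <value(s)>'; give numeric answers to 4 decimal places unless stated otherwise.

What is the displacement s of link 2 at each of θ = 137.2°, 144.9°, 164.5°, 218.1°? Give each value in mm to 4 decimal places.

seg 1 [0°–58.6°] cycloidal, h=26: full span → s += 26 → s = 26.0000
seg 2 [58.6°–131.4°] dwell: s stays 26.0000
seg 3 [131.4°–238.2°] simple-harmonic, h=-26: θ=137.2° here. β=5.8, B=106.8. -26/2·(1 − cos(π·0.0543)) = -0.1887 → s = 25.8113
seg 3 [131.4°–238.2°] simple-harmonic, h=-26: θ=144.9° here. β=13.5, B=106.8. -26/2·(1 − cos(π·0.1264)) = -1.0116 → s = 24.9884
seg 3 [131.4°–238.2°] simple-harmonic, h=-26: θ=164.5° here. β=33.1, B=106.8. -26/2·(1 − cos(π·0.3099)) = -5.6904 → s = 20.3096
seg 3 [131.4°–238.2°] simple-harmonic, h=-26: θ=218.1° here. β=86.7, B=106.8. -26/2·(1 − cos(π·0.8118)) = -23.7931 → s = 2.2069

θ=137.2°: 25.8113
θ=144.9°: 24.9884
θ=164.5°: 20.3096
θ=218.1°: 2.2069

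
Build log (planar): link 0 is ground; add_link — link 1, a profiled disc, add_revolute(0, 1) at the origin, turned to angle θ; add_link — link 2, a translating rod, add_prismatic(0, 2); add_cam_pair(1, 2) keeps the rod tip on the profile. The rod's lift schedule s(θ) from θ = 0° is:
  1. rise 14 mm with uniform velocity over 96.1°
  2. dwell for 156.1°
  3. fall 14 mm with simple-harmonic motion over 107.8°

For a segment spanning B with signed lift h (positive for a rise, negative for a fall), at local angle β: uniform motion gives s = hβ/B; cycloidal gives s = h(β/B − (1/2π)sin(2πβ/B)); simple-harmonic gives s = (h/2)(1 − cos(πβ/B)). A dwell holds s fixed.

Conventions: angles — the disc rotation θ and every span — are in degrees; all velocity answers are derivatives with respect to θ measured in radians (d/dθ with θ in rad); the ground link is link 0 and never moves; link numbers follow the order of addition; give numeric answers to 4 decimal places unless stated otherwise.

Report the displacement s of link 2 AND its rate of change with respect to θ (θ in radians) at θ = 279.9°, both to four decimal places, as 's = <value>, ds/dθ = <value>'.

seg 1 [0°–96.1°] uniform, h=14: full span → s += 14 → s = 14.0000
seg 2 [96.1°–252.2°] dwell: s stays 14.0000
seg 3 [252.2°–360°] simple-harmonic, h=-14: θ=279.9° here. β=27.7, B=107.8. -14/2·(1 − cos(π·0.2570)) = -2.1596 → s = 11.8404
velocity in seg [252.2°–360°] (simple-harmonic), θ in radians: β = 27.7° = 0.4835 rad, B = 107.8° = 1.8815 rad; ds/dθ = (πh/(2B)) sin(πβ/B) = (π·(-14)/(2·1.8815)) sin(π·0.2570) = -8.443542 mm/rad

s = 11.8404, ds/dθ = -8.4435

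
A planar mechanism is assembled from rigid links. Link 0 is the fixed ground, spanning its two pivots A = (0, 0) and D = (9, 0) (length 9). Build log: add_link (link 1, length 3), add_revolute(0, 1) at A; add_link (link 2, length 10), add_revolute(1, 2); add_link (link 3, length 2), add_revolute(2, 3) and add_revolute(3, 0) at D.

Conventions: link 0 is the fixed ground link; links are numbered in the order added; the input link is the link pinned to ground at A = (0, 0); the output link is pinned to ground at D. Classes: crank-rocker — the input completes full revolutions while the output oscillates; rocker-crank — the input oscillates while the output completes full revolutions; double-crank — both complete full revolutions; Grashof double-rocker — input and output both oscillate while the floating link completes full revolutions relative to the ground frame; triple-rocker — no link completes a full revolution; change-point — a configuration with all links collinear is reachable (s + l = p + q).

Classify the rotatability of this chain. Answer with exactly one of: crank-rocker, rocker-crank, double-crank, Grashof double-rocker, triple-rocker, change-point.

lengths: ground=9, input=3, coupler=10, output=2
sorted: s=2 (shortest), l=10 (longest), p+q=12
s + l = 12 vs p + q = 12
s + l = p + q → change-point (collinear configuration reachable)

change-point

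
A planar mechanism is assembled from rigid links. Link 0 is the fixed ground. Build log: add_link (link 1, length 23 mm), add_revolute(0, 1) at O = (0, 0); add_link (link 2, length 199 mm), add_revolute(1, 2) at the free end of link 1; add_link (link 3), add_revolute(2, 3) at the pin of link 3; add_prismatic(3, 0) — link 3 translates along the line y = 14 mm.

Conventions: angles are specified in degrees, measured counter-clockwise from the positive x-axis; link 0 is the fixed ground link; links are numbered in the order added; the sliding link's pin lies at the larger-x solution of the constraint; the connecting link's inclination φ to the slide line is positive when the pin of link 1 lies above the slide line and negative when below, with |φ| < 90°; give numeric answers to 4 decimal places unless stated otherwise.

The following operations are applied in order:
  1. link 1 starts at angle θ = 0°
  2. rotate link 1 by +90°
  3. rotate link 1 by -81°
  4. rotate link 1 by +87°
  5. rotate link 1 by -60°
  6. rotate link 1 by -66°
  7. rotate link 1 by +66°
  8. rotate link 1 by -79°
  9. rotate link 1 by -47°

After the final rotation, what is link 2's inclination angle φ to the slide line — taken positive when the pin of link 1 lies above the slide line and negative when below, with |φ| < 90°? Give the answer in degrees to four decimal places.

geometry: r = 23 mm, L = 199 mm, e = 14 mm; θ starts at 0°
rotate link 1 by +90°: θ ← 0° +90° = 90°
rotate link 1 by -81°: θ ← 90° -81° = 9°
rotate link 1 by +87°: θ ← 9° +87° = 96°
rotate link 1 by -60°: θ ← 96° -60° = 36°
rotate link 1 by -66°: θ ← 36° -66° = -30°
rotate link 1 by +66°: θ ← -30° +66° = 36°
rotate link 1 by -79°: θ ← 36° -79° = -43°
rotate link 1 by -47°: θ ← -43° -47° = -90°
h = r sin θ − e = -23.000000 − 14 = -37.000000
sin φ = h / L = -37.000000 / 199 = -0.18592965
φ = arcsin(-0.18592965) = -10.715338°

-10.7153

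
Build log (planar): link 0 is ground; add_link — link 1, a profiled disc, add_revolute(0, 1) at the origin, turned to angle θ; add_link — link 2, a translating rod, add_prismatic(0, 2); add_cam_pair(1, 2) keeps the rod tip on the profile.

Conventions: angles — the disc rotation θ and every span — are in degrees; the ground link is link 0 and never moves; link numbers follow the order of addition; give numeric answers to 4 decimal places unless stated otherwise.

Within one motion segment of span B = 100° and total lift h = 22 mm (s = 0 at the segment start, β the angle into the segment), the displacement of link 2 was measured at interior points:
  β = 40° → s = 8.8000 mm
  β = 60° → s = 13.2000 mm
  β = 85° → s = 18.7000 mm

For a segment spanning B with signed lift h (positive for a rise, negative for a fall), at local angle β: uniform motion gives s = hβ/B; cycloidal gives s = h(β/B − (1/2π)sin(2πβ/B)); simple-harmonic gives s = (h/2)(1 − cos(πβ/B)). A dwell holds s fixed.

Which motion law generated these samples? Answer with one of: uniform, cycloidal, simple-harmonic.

candidates at β/B = r: uniform s = h·r (linear in β); cycloidal s = h·(r − sin(2πr)/(2π)); simple-harmonic s = (h/2)(1 − cos(πr))
β=40°: printed 8.8000 | uniform 8.8000, cycloidal 6.7419, simple-harmonic 7.6008
β=60°: printed 13.2000 | uniform 13.2000, cycloidal 15.2581, simple-harmonic 14.3992
β=85°: printed 18.7000 | uniform 18.7000, cycloidal 21.5327, simple-harmonic 20.8011
only one law matches every sample → uniform

uniform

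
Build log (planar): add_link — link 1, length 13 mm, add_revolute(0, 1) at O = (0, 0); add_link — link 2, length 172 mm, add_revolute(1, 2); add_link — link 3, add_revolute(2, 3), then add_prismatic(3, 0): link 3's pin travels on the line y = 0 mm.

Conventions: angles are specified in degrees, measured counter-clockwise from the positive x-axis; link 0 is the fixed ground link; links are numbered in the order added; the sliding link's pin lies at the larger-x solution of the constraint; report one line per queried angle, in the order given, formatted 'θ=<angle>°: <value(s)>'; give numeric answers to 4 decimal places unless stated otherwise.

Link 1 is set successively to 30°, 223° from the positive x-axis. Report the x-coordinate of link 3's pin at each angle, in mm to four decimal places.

geometry: r = 13 mm, L = 172 mm, e = 0 mm
θ=30°: crank pin P = (r cos θ, r sin θ) = (11.258330, 6.500000)
θ=30°: h = r sin θ − e = 6.500000 − 0 = 6.500000
θ=30°: x = r cos θ + √(L² − h²) = 11.258330 + 171.877136 = 183.135467
θ=223°: crank pin P = (r cos θ, r sin θ) = (-9.507598, -8.865979)
θ=223°: h = r sin θ − e = -8.865979 − 0 = -8.865979
θ=223°: x = r cos θ + √(L² − h²) = -9.507598 + 171.771343 = 162.263745

θ=30°: 183.1355
θ=223°: 162.2637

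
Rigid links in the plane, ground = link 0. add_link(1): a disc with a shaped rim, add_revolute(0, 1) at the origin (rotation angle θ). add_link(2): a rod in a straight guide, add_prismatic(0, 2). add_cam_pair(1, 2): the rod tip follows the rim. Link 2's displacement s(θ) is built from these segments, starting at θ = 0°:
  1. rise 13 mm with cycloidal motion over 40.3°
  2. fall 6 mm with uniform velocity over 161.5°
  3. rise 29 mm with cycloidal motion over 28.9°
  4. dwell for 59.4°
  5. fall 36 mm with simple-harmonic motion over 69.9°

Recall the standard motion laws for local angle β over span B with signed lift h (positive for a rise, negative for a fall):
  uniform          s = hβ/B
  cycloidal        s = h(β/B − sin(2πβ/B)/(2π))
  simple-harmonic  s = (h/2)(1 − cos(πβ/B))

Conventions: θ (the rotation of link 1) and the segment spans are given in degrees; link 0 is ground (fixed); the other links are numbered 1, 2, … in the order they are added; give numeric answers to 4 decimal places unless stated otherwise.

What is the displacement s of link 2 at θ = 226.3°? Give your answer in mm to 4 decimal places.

segment 1 (0° to 40.3°, cycloidal, h = 13) is passed completely: s = 0.0000 + (13) = 13.0000
segment 2 (40.3° to 201.8°, uniform, h = -6) is passed completely: s = 13.0000 + (-6) = 7.0000
θ = 226.3° falls in segment 3 (201.8° to 230.7°, cycloidal, h = 29): β = 226.3 − 201.8 = 24.5°, B = 28.9°; Δs = 29·(0.8478 − sin(2π·0.8478)/(2π)) = 28.3568; s = 7.0000 + 28.3568 = 35.3568

35.3568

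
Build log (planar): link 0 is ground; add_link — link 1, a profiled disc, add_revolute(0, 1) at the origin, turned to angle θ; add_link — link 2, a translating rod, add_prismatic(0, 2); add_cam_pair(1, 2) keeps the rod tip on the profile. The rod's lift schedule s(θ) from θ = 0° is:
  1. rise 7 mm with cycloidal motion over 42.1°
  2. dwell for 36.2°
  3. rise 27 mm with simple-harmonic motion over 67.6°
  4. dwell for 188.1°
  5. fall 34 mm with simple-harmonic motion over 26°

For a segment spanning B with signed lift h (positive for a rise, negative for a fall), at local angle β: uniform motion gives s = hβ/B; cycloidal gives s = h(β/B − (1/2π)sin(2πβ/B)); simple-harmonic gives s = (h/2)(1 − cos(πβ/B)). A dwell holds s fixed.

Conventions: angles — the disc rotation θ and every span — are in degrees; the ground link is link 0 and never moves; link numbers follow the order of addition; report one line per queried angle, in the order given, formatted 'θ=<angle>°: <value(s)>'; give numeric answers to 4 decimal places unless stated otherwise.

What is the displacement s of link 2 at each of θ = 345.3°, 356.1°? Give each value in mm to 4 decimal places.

seg 1 [0°–42.1°] cycloidal, h=7: full span → s += 7 → s = 7.0000
seg 2 [42.1°–78.3°] dwell: s stays 7.0000
seg 3 [78.3°–145.9°] simple-harmonic, h=27: full span → s += 27 → s = 34.0000
seg 4 [145.9°–334°] dwell: s stays 34.0000
seg 5 [334°–360°] simple-harmonic, h=-34: θ=345.3° here. β=11.3, B=26. -34/2·(1 − cos(π·0.4346)) = -13.5325 → s = 20.4675
seg 5 [334°–360°] simple-harmonic, h=-34: θ=356.1° here. β=22.1, B=26. -34/2·(1 − cos(π·0.8500)) = -32.1471 → s = 1.8529

θ=345.3°: 20.4675
θ=356.1°: 1.8529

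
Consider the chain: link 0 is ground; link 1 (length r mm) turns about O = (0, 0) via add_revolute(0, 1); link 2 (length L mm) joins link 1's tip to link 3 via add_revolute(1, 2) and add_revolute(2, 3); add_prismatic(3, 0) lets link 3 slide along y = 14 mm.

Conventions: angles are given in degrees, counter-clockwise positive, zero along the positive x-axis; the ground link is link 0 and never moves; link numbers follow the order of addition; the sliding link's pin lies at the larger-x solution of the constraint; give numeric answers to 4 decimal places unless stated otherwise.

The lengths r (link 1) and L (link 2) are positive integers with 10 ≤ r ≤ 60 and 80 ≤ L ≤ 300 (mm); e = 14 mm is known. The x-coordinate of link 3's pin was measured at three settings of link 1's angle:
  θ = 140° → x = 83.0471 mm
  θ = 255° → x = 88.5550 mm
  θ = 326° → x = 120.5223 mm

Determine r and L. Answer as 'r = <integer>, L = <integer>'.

constraint per measurement: (x − r cos θ)² + (r sin θ − e)² = L²
subtracting the θ₁ and θ₂ equations cancels the r² and L² terms:
r = (x₁² − x₂²) / (2[(x₁cos θ₁ + e sin θ₁) − (x₂cos θ₂ + e sin θ₂)]) = 26.0003 → r = 26
L² = (x₁ − r cos θ₁)² + (r sin θ₁ − e)² = 10608.9955 → L = 103.0000 → L = 103
check at θ₃=326°: x = 120.5223 (printed 120.5223) ✓

r = 26, L = 103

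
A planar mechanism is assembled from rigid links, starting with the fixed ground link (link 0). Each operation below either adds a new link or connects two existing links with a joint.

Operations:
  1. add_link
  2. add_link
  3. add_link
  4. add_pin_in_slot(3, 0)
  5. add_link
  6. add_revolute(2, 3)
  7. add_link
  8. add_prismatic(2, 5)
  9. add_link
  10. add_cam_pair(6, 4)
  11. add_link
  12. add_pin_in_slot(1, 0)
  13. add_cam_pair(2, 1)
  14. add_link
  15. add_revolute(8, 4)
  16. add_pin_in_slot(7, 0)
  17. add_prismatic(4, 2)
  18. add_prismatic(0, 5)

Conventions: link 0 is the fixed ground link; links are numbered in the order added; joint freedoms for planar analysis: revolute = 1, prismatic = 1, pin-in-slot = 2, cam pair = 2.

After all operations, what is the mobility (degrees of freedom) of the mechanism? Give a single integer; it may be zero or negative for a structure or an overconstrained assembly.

ground; <1,0,0>
#1 <2,0,0>
#2 <3,0,0>
#3 <4,0,0>
PS:3↔0 J2 <4,0,1>
#4 <5,0,1>
R:2↔3 J1 <5,1,1>
#5 <6,1,1>
P:2↔5 J1 <6,2,1>
#6 <7,2,1>
C:6↔4 J2 <7,2,2>
#7 <8,2,2>
PS:1↔0 J2 <8,2,3>
C:2↔1 J2 <8,2,4>
#8 <9,2,4>
R:8↔4 J1 <9,3,4>
PS:7↔0 J2 <9,3,5>
P:4↔2 J1 <9,4,5>
P:0↔5 J1 <9,5,5>
3×8 − 2×5 − 1×5 = 9

M = 9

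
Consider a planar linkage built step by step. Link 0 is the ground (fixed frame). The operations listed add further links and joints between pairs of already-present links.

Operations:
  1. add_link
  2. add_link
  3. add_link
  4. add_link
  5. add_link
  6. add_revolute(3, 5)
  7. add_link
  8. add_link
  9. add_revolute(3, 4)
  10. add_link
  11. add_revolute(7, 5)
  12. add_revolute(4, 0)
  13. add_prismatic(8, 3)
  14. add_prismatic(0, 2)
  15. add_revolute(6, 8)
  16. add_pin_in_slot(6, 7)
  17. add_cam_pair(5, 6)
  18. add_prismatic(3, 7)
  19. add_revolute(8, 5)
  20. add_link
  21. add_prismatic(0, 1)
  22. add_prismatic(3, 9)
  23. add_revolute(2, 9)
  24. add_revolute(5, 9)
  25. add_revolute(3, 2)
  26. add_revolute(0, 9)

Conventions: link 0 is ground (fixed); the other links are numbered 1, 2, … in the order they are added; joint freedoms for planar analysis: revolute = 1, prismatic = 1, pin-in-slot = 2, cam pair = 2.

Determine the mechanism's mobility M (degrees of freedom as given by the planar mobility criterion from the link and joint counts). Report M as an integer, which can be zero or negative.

ground; <1,0,0>
#1 <2,0,0>
#2 <3,0,0>
#3 <4,0,0>
#4 <5,0,0>
#5 <6,0,0>
R:3↔5 J1 <6,1,0>
#6 <7,1,0>
#7 <8,1,0>
R:3↔4 J1 <8,2,0>
#8 <9,2,0>
R:7↔5 J1 <9,3,0>
R:4↔0 J1 <9,4,0>
P:8↔3 J1 <9,5,0>
P:0↔2 J1 <9,6,0>
R:6↔8 J1 <9,7,0>
PS:6↔7 J2 <9,7,1>
C:5↔6 J2 <9,7,2>
P:3↔7 J1 <9,8,2>
R:8↔5 J1 <9,9,2>
#9 <10,9,2>
P:0↔1 J1 <10,10,2>
P:3↔9 J1 <10,11,2>
R:2↔9 J1 <10,12,2>
R:5↔9 J1 <10,13,2>
R:3↔2 J1 <10,14,2>
R:0↔9 J1 <10,15,2>
3×9 − 2×15 − 1×2 = -5

M = -5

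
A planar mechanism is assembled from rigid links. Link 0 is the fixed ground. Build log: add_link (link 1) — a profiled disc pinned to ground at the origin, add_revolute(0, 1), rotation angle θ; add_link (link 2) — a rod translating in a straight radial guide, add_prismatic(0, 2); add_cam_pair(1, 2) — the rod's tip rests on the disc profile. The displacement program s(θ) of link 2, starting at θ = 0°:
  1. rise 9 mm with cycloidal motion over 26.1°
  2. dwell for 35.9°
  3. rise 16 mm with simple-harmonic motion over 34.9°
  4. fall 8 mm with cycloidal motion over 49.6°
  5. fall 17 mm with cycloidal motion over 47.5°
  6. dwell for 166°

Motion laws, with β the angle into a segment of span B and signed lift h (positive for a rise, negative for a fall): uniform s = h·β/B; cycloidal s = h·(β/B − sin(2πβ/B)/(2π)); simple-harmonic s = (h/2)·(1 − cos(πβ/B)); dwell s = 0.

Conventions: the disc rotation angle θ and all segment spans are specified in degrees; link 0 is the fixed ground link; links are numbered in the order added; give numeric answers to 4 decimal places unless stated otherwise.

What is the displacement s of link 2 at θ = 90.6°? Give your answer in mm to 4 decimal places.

seg 1 [0°–26.1°] cycloidal, h=9: full span → s += 9 → s = 9.0000
seg 2 [26.1°–62°] dwell: s stays 9.0000
seg 3 [62°–96.9°] simple-harmonic, h=16: θ=90.6° here. β=28.6, B=34.9. 16/2·(1 − cos(π·0.8195)) = 14.7477 → s = 23.7477

23.7477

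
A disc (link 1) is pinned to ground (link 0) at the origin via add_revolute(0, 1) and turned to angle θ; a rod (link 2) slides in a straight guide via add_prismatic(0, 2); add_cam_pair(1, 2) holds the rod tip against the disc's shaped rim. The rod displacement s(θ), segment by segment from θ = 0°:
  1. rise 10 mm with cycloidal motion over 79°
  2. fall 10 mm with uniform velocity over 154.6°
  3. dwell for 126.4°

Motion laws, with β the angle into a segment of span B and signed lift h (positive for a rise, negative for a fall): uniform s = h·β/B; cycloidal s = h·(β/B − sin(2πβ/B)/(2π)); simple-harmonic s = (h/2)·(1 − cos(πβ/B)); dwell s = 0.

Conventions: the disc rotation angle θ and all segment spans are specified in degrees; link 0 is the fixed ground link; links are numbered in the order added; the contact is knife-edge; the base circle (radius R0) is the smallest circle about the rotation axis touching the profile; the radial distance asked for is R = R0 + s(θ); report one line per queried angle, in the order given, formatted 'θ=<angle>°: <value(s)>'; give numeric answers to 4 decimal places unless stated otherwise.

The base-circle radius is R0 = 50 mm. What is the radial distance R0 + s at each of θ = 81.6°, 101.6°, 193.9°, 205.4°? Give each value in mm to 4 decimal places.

segment 1 (0° to 79°, cycloidal, h = 10) is passed completely: s = 0.0000 + (10) = 10.0000
θ = 81.6° falls in segment 2 (79° to 233.6°, uniform, h = -10): β = 81.6 − 79 = 2.6°, B = 154.6°; Δs = -10·2.6/154.6 = -0.1682; s = 10.0000 − 0.1682 = 9.8318
θ = 101.6° falls in segment 2 (79° to 233.6°, uniform, h = -10): β = 101.6 − 79 = 22.6°, B = 154.6°; Δs = -10·22.6/154.6 = -1.4618; s = 10.0000 − 1.4618 = 8.5382
θ = 193.9° falls in segment 2 (79° to 233.6°, uniform, h = -10): β = 193.9 − 79 = 114.9°, B = 154.6°; Δs = -10·114.9/154.6 = -7.4321; s = 10.0000 − 7.4321 = 2.5679
θ = 205.4° falls in segment 2 (79° to 233.6°, uniform, h = -10): β = 205.4 − 79 = 126.4°, B = 154.6°; Δs = -10·126.4/154.6 = -8.1759; s = 10.0000 − 8.1759 = 1.8241
θ=81.6°: R = R0 + s = 50 + 9.8318 = 59.8318
θ=101.6°: R = R0 + s = 50 + 8.5382 = 58.5382
θ=193.9°: R = R0 + s = 50 + 2.5679 = 52.5679
θ=205.4°: R = R0 + s = 50 + 1.8241 = 51.8241

θ=81.6°: 59.8318
θ=101.6°: 58.5382
θ=193.9°: 52.5679
θ=205.4°: 51.8241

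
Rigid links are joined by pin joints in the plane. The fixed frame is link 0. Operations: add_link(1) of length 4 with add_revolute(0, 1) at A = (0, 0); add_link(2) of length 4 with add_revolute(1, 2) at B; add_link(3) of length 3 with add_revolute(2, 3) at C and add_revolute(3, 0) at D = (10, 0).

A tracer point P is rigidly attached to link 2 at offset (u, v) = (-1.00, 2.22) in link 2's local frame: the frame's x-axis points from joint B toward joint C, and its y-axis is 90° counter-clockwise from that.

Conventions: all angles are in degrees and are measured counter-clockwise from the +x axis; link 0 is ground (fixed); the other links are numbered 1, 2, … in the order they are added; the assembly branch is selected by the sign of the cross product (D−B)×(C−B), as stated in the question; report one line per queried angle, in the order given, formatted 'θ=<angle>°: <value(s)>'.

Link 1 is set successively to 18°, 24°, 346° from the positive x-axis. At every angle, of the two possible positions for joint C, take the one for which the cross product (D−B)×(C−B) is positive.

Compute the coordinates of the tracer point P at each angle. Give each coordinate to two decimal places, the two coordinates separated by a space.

A=(0,0), D=(10.00,0)
θ=18°: B = A + 4.00·(cos18°, sin18°) = (3.8042, 1.2361)
θ=18°: |BD| = 6.3179
θ=18°: circle(B,4.00) ∩ circle(D,3.00): a=3.7129, h=1.4880
θ=18°:   candidates: C₊=(7.7365,1.9689) cross=9.401; C₋=(7.1543,-0.9496) cross=-9.401
θ=18°:   branch + wants cross > 0 → take C=(7.7365,1.9689) (cross=9.401)
θ=18°: ex = (C−B)/|BC| = (0.9831,0.1832); ey = (-0.1832,0.9831)
θ=18°: P = B + -1.00·ex + 2.22·ey = (2.4144,3.2353)
θ=24°: B = A + 4.00·(cos24°, sin24°) = (3.6542, 1.6269)
θ=24°: |BD| = 6.5511
θ=24°: circle(B,4.00) ∩ circle(D,3.00): a=3.8098, h=1.2188
θ=24°:   candidates: C₊=(7.6473,1.8614) cross=7.984; C₋=(7.0419,-0.4998) cross=-7.984
θ=24°:   branch + wants cross > 0 → take C=(7.6473,1.8614) (cross=7.984)
θ=24°: ex = (C−B)/|BC| = (0.9983,0.0586); ey = (-0.0586,0.9983)
θ=24°: P = B + -1.00·ex + 2.22·ey = (2.5258,3.7845)
θ=346°: B = A + 4.00·(cos346°, sin346°) = (3.8812, -0.9677)
θ=346°: |BD| = 6.1949
θ=346°: circle(B,4.00) ∩ circle(D,3.00): a=3.6624, h=1.6083
θ=346°:   candidates: C₊=(7.2474,1.1930) cross=9.963; C₋=(7.7499,-1.9842) cross=-9.963
θ=346°:   branch + wants cross > 0 → take C=(7.2474,1.1930) (cross=9.963)
θ=346°: ex = (C−B)/|BC| = (0.8416,0.5402); ey = (-0.5402,0.8416)
θ=346°: P = B + -1.00·ex + 2.22·ey = (1.8404,0.3604)

θ=18°: 2.41 3.24
θ=24°: 2.53 3.78
θ=346°: 1.84 0.36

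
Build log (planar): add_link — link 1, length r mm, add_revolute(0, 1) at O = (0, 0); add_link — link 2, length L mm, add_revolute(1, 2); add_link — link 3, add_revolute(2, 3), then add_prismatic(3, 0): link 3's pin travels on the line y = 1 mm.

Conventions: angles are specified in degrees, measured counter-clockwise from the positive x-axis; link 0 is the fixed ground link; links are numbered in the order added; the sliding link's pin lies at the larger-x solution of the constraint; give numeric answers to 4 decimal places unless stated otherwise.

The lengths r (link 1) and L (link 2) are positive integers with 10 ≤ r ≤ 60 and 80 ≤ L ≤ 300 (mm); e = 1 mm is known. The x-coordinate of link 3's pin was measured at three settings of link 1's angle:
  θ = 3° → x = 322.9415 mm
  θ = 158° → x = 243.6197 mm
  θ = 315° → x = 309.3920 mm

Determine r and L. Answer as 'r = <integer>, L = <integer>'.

constraint per measurement: (x − r cos θ)² + (r sin θ − e)² = L²
subtracting the θ₁ and θ₂ equations cancels the r² and L² terms:
r = (x₁² − x₂²) / (2[(x₁cos θ₁ + e sin θ₁) − (x₂cos θ₂ + e sin θ₂)]) = 41.0000 → r = 41
L² = (x₁ − r cos θ₁)² + (r sin θ₁ − e)² = 79524.0094 → L = 282.0000 → L = 282
check at θ₃=315°: x = 309.3920 (printed 309.3920) ✓

r = 41, L = 282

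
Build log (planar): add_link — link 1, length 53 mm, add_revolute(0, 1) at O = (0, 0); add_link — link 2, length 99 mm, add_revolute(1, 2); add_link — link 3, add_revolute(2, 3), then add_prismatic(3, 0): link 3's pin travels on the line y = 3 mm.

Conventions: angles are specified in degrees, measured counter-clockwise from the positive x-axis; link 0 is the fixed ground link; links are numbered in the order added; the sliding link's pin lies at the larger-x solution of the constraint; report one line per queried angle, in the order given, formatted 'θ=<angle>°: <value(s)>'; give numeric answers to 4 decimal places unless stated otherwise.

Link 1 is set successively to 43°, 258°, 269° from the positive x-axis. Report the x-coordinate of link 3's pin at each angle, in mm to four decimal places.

geometry: r = 53 mm, L = 99 mm, e = 3 mm
θ=43°: crank pin P = (r cos θ, r sin θ) = (38.761746, 36.145913)
θ=43°: h = r sin θ − e = 36.145913 − 3 = 33.145913
θ=43°: x = r cos θ + √(L² − h²) = 38.761746 + 93.286379 = 132.048125
θ=258°: crank pin P = (r cos θ, r sin θ) = (-11.019320, -51.841823)
θ=258°: h = r sin θ − e = -51.841823 − 3 = -54.841823
θ=258°: x = r cos θ + √(L² − h²) = -11.019320 + 82.421930 = 71.402610
θ=269°: crank pin P = (r cos θ, r sin θ) = (-0.924978, -52.991928)
θ=269°: h = r sin θ − e = -52.991928 − 3 = -55.991928
θ=269°: x = r cos θ + √(L² − h²) = -0.924978 + 81.644988 = 80.720010

θ=43°: 132.0481
θ=258°: 71.4026
θ=269°: 80.7200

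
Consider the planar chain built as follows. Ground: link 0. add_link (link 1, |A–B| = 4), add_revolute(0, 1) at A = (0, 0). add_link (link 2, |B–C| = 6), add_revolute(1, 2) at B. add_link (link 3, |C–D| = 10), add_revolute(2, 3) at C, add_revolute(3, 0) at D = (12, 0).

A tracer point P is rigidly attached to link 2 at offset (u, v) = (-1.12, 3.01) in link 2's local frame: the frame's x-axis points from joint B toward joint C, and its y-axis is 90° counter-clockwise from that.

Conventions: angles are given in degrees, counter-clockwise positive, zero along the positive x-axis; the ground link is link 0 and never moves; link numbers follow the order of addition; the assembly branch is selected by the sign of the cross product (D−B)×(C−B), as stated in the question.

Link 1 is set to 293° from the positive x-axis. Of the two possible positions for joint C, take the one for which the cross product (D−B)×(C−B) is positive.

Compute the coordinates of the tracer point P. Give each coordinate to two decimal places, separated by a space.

A=(0,0), D=(12.00,0)
B = A + 4.00·(cos293°, sin293°) = (1.5629, -3.6820)
|BD| = 11.0675
circle(B,6.00) ∩ circle(D,10.00): a=2.6424, h=5.3868
  candidates: C₊=(2.2627,2.2770) cross=59.619; C₋=(5.8469,-7.8829) cross=-59.619
  branch + wants cross > 0 → take C=(2.2627,2.2770) (cross=59.619)
ex = (C−B)/|BC| = (0.1166,0.9932); ey = (-0.9932,0.1166)
P = B + -1.12·ex + 3.01·ey = (-1.5572,-4.4433)

-1.56 -4.44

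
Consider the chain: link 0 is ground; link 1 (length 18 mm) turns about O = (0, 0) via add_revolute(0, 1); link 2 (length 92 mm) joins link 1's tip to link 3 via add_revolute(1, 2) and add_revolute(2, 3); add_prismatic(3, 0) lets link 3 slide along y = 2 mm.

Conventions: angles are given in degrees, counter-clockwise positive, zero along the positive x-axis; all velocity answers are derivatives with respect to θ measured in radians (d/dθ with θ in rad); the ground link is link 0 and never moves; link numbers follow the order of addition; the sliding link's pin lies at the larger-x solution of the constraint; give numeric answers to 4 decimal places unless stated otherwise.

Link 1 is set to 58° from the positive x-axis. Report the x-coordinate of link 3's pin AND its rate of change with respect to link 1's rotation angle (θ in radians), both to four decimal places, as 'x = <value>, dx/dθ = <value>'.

geometry: r = 18 mm, L = 92 mm, e = 2 mm
crank pin P = (r cos θ, r sin θ) = (9.538547, 15.264866)
h = r sin θ − e = 15.264866 − 2 = 13.264866
x = r cos θ + √(L² − h²) = 9.538547 + 91.038691 = 100.577238
dx/dθ = −r sin θ − h·r cos θ/√(L² − h²) (θ in radians; h = 13.264866) = -16.654687

x = 100.5772, dx/dθ = -16.6547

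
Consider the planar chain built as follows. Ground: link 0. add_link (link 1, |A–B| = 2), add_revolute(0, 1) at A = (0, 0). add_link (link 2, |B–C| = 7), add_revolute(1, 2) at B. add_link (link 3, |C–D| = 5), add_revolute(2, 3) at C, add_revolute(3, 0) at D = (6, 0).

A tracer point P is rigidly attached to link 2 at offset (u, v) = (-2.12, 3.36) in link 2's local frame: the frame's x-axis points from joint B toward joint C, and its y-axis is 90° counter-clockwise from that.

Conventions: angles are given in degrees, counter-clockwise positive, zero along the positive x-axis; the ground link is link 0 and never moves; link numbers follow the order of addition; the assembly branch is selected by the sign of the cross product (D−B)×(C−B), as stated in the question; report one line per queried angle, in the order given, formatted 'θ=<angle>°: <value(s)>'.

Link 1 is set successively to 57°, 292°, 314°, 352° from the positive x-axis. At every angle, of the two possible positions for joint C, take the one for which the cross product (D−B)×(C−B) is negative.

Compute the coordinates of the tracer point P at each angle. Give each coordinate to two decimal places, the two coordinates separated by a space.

A=(0,0), D=(6.00,0)
θ=57°: B = A + 2.00·(cos57°, sin57°) = (1.0893, 1.6773)
θ=57°: |BD| = 5.1893
θ=57°: circle(B,7.00) ∩ circle(D,5.00): a=4.9071, h=4.9920
θ=57°:   candidates: C₊=(7.3465,4.8153) cross=25.905; C₋=(4.1194,-4.6328) cross=-25.905
θ=57°:   branch - wants cross < 0 → take C=(4.1194,-4.6328) (cross=-25.905)
θ=57°: ex = (C−B)/|BC| = (0.4329,-0.9015); ey = (0.9015,0.4329)
θ=57°: P = B + -2.12·ex + 3.36·ey = (3.2005,5.0429)
θ=292°: B = A + 2.00·(cos292°, sin292°) = (0.7492, -1.8544)
θ=292°: |BD| = 5.5686
θ=292°: circle(B,7.00) ∩ circle(D,5.00): a=4.9392, h=4.9602
θ=292°:   candidates: C₊=(3.7548,4.4675) cross=27.622; C₋=(7.0583,-4.8867) cross=-27.622
θ=292°:   branch - wants cross < 0 → take C=(7.0583,-4.8867) (cross=-27.622)
θ=292°: ex = (C−B)/|BC| = (0.9013,-0.4332); ey = (0.4332,0.9013)
θ=292°: P = B + -2.12·ex + 3.36·ey = (0.2940,2.0924)
θ=314°: B = A + 2.00·(cos314°, sin314°) = (1.3893, -1.4387)
θ=314°: |BD| = 4.8299
θ=314°: circle(B,7.00) ∩ circle(D,5.00): a=4.8995, h=4.9995
θ=314°:   candidates: C₊=(4.5772,4.7933) cross=24.147; C₋=(7.5556,-4.7519) cross=-24.147
θ=314°:   branch - wants cross < 0 → take C=(7.5556,-4.7519) (cross=-24.147)
θ=314°: ex = (C−B)/|BC| = (0.8809,-0.4733); ey = (0.4733,0.8809)
θ=314°: P = B + -2.12·ex + 3.36·ey = (1.1121,2.5245)
θ=352°: B = A + 2.00·(cos352°, sin352°) = (1.9805, -0.2783)
θ=352°: |BD| = 4.0291
θ=352°: circle(B,7.00) ∩ circle(D,5.00): a=4.9929, h=4.9062
θ=352°:   candidates: C₊=(6.6225,4.9611) cross=19.768; C₋=(7.3004,-4.8279) cross=-19.768
θ=352°:   branch - wants cross < 0 → take C=(7.3004,-4.8279) (cross=-19.768)
θ=352°: ex = (C−B)/|BC| = (0.7600,-0.6499); ey = (0.6499,0.7600)
θ=352°: P = B + -2.12·ex + 3.36·ey = (2.5532,3.6531)

θ=57°: 3.20 5.04
θ=292°: 0.29 2.09
θ=314°: 1.11 2.52
θ=352°: 2.55 3.65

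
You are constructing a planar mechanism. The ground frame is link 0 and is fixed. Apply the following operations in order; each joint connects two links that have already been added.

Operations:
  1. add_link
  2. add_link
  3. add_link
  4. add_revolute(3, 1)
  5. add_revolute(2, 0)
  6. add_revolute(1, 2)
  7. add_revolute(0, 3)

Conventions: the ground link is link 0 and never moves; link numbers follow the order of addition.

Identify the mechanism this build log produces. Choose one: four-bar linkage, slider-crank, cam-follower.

links: 4 (incl. ground); joints: 4 revolute, 0 prismatic, 0 higher (cam) pair, forming one closed loop
4 links in a single 4R loop → four-bar linkage

four-bar linkage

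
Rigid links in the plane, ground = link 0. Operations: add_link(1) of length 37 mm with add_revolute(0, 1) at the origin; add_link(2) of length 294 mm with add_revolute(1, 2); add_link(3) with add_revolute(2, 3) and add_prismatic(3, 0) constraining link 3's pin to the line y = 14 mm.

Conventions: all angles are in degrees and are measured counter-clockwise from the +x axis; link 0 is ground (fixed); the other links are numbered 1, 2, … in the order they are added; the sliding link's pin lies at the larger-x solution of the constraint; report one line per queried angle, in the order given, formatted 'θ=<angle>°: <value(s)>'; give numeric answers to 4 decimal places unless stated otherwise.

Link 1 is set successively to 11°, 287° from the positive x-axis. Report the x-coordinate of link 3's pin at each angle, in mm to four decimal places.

geometry: r = 37 mm, L = 294 mm, e = 14 mm
θ=11°: crank pin P = (r cos θ, r sin θ) = (36.320206, 7.059933)
θ=11°: h = r sin θ − e = 7.059933 − 14 = -6.940067
θ=11°: x = r cos θ + √(L² − h²) = 36.320206 + 293.918076 = 330.238282
θ=287°: crank pin P = (r cos θ, r sin θ) = (10.817753, -35.383276)
θ=287°: h = r sin θ − e = -35.383276 − 14 = -49.383276
θ=287°: x = r cos θ + √(L² − h²) = 10.817753 + 289.822863 = 300.640616

θ=11°: 330.2383
θ=287°: 300.6406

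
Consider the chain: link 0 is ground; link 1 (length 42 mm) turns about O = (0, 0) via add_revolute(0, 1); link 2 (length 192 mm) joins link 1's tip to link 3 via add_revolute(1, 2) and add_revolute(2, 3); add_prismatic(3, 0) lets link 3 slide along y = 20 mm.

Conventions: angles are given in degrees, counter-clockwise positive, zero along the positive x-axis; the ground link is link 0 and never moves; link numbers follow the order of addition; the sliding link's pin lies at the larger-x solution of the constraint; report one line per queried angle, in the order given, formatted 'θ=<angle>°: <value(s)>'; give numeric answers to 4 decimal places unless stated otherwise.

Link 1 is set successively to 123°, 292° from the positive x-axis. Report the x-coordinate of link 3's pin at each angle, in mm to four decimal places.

geometry: r = 42 mm, L = 192 mm, e = 20 mm
θ=123°: crank pin P = (r cos θ, r sin θ) = (-22.874839, 35.224164)
θ=123°: h = r sin θ − e = 35.224164 − 20 = 15.224164
θ=123°: x = r cos θ + √(L² − h²) = -22.874839 + 191.395467 = 168.520628
θ=292°: crank pin P = (r cos θ, r sin θ) = (15.733477, -38.941722)
θ=292°: h = r sin θ − e = -38.941722 − 20 = -58.941722
θ=292°: x = r cos θ + √(L² − h²) = 15.733477 + 182.728962 = 198.462439

θ=123°: 168.5206
θ=292°: 198.4624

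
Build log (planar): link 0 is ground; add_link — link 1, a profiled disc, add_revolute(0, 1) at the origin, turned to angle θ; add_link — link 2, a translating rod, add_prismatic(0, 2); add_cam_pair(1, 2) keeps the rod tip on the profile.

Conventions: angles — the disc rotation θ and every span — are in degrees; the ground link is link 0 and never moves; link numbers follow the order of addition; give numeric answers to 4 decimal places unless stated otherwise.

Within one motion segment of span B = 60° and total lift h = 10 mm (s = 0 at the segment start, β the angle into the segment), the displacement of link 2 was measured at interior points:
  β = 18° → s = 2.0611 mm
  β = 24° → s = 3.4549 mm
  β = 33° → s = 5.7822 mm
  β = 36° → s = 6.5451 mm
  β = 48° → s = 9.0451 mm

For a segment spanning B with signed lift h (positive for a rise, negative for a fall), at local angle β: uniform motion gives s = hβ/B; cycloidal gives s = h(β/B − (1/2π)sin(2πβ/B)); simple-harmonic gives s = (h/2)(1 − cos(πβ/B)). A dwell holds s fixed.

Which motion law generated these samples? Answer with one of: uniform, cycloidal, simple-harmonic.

candidates at β/B = r: uniform s = h·r (linear in β); cycloidal s = h·(r − sin(2πr)/(2π)); simple-harmonic s = (h/2)(1 − cos(πr))
β=18°: printed 2.0611 | uniform 3.0000, cycloidal 1.4863, simple-harmonic 2.0611
β=24°: printed 3.4549 | uniform 4.0000, cycloidal 3.0645, simple-harmonic 3.4549
β=33°: printed 5.7822 | uniform 5.5000, cycloidal 5.9918, simple-harmonic 5.7822
β=36°: printed 6.5451 | uniform 6.0000, cycloidal 6.9355, simple-harmonic 6.5451
β=48°: printed 9.0451 | uniform 8.0000, cycloidal 9.5137, simple-harmonic 9.0451
only one law matches every sample → simple-harmonic

simple-harmonic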